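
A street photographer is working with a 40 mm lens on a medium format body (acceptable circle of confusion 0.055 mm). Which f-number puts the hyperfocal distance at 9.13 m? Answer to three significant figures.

f/3.20

Rearrange H = f²/(N·c) + f for N: N = f² / ((H − f)·c).
N = 40² / ((9130 − 40) × 0.055) = 1600 / 499.9 ≈ 3.20.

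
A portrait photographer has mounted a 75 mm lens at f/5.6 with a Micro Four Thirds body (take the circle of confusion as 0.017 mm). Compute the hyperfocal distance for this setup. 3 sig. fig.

59.2 m

Hyperfocal distance H = f²/(N·c) + f = 75²/(5.6 × 0.017) + 75 = 5625/0.0952 + 75 ≈ 59161.1 mm ≈ 59.2 m.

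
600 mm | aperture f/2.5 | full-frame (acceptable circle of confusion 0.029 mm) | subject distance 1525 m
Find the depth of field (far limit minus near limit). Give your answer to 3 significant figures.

1030 m

Hyperfocal distance H = f²/(N·c) + f = 600²/(2.5 × 0.029) + 600 = 360000/0.0725 + 600 ≈ 4966117.2 mm ≈ 4966 m.
Near limit Dn = s·(H − f)/(H + s − 2f) = 1525000 × (4966117.2 − 600) / (4966117.2 + 1525000 − 2 × 600) = 1525000 × 4965517.2 / 6489917.2 ≈ 1166797 mm.
Far limit Df = s·(H − f)/(H − s) = 1525000 × (4966117.2 − 600) / (4966117.2 − 1525000) = 1525000 × 4965517.2 / 3441117.2 ≈ 2200568 mm.
Depth of field = Df − Dn = 2200568 − 1166797 ≈ 1033771 mm ≈ 1030 m.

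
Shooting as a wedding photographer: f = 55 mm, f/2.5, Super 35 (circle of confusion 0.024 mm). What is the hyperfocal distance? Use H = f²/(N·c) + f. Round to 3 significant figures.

50.5 m

Hyperfocal distance H = f²/(N·c) + f = 55²/(2.5 × 0.024) + 55 = 3025/0.06 + 55 ≈ 50471.7 mm ≈ 50.5 m.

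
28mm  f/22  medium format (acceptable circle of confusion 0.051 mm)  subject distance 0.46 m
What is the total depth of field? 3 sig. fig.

0.921 m

Hyperfocal distance H = f²/(N·c) + f = 28²/(22 × 0.051) + 28 = 784/1.122 + 28 ≈ 726.8 mm ≈ 0.727 m.
Near limit Dn = s·(H − f)/(H + s − 2f) = 460 × (726.8 − 28) / (726.8 + 460 − 2 × 28) = 460 × 698.8 / 1130.8 ≈ 284.26 mm.
Far limit Df = s·(H − f)/(H − s) = 460 × (726.8 − 28) / (726.8 − 460) = 460 × 698.8 / 266.8 ≈ 1204.96 mm.
Depth of field = Df − Dn = 1204.96 − 284.26 ≈ 920.70 mm ≈ 0.921 m.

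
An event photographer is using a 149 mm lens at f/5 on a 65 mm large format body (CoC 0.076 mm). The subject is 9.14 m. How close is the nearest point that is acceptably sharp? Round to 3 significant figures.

7.92 m

Hyperfocal distance H = f²/(N·c) + f = 149²/(5 × 0.076) + 149 = 22201/0.38 + 149 ≈ 58572.7 mm ≈ 58.57 m.
Near limit Dn = s·(H − f)/(H + s − 2f) = 9140 × (58572.7 − 149) / (58572.7 + 9140 − 2 × 149) = 9140 × 58423.7 / 67414.7 ≈ 7921.0 mm ≈ 7.92 m.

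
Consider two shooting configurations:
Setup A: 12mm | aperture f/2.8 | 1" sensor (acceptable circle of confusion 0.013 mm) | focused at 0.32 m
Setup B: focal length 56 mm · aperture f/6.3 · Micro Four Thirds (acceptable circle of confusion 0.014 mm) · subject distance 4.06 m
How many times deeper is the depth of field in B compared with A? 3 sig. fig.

18.5

Setup A: H = 12²/(2.8×0.013) + 12 ≈ 3968.0 mm; DoF = Df − Dn = 347.017 − 296.886 ≈ 50.131 mm.
Setup B: H = 56²/(6.3×0.014) + 56 ≈ 35611.6 mm; DoF = Df − Dn = 4575.23 − 3649.07 ≈ 926.16 mm.
Ratio = 926.16 / 50.131 ≈ 18.5.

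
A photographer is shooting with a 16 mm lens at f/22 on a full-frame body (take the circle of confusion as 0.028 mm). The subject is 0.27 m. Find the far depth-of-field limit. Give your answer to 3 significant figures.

Hyperfocal distance H = f²/(N·c) + f = 16²/(22 × 0.028) + 16 = 256/0.616 + 16 ≈ 431.6 mm ≈ 0.432 m.
Far limit Df = s·(H − f)/(H − s) = 270 × (431.6 − 16) / (431.6 − 270) = 270 × 415.6 / 161.6 ≈ 694.42 mm ≈ 0.694 m.

0.694 m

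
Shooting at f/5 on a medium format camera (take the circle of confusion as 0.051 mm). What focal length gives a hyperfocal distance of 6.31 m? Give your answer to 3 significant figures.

40.0 mm

From H = f²/(N·c) + f, with f ≪ H: f ≈ √(H·N·c) = √(6310 × 5 × 0.051) = √1609.0 ≈ 40.11 mm.
Exact: f² + N·c·f − N·c·H = 0 ⇒ f = (−N·c + √((N·c)² + 4·N·c·H))/2 = (−0.255 + √6436.3)/2 ≈ 39.986 mm ≈ 40.0 mm.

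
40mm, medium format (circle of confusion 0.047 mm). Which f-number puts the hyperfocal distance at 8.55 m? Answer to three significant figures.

f/4

Rearrange H = f²/(N·c) + f for N: N = f² / ((H − f)·c).
N = 40² / ((8550 − 40) × 0.047) = 1600 / 400.0 ≈ 4.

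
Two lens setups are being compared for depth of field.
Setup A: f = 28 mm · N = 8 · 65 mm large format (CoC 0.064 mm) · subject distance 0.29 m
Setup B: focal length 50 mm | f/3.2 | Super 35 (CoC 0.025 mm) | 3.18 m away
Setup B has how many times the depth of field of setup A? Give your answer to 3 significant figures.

Setup A: H = 28²/(8×0.064) + 28 ≈ 1559.2 mm; DoF = Df − Dn = 349.86 − 247.63 ≈ 102.23 mm.
Setup B: H = 50²/(3.2×0.025) + 50 ≈ 31300.0 mm; DoF = Df − Dn = 3533.96 − 2890.49 ≈ 643.47 mm.
Ratio = 643.47 / 102.23 ≈ 6.29.

6.29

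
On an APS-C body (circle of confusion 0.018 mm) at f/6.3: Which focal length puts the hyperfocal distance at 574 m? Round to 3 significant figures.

255 mm

From H = f²/(N·c) + f, with f ≪ H: f ≈ √(H·N·c) = √(574000 × 6.3 × 0.018) = √65092 ≈ 255.1 mm.
The +f correction barely moves this — solving exactly, f² + N·c·f − N·c·H = 0 ⇒ f = (−N·c + √((N·c)² + 4·N·c·H))/2 = (−0.1134 + √260366)/2 ≈ 255.07 mm, so f ≈ 255 mm.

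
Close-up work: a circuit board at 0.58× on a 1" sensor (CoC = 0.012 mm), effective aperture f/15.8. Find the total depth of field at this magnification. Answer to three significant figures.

1.13 mm

At magnification m, DoF ≈ 2·N_eff·c/m² = 2 × 15.8 × 0.012 / 0.58² = 0.3792 / 0.3364 ≈ 1.13 mm.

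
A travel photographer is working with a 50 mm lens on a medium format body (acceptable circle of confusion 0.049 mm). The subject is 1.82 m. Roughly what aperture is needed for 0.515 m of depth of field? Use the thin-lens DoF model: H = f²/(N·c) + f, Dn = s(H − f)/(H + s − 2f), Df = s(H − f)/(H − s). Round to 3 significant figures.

f/4

Write h = H − f = f²/(N·c). The thin-lens limits are Dn = s·h/(h + (s−f)) and Df = s·h/(h − (s−f)), so DoF = Df − Dn = 2·s·(s−f)·h / (h² − (s−f)²).
That is a quadratic in h: DoF·h² − 2·s·(s−f)·h − DoF·(s−f)² = 0 ⇒ h = (s−f)·(s + √(s² + DoF²)) / DoF = 1770 × (1820 + √(1820² + 515²)) / 515 = 1770 × (1820 + 1891.46) / 515 ≈ 12756 mm.
Then N = f²/(c·h) = 50² / (0.049 × 12756) = 2500 / 625.04 ≈ 4.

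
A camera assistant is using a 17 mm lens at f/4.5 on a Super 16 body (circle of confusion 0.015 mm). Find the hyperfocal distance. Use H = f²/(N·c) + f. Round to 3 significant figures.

4.30 m

Hyperfocal distance H = f²/(N·c) + f = 17²/(4.5 × 0.015) + 17 = 289/0.0675 + 17 ≈ 4298.5 mm ≈ 4.30 m.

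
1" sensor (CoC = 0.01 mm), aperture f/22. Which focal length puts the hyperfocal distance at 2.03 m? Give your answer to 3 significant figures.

21.0 mm

From H = f²/(N·c) + f, with f ≪ H: f ≈ √(H·N·c) = √(2030 × 22 × 0.01) = √446.60 ≈ 21.13 mm.
Exact: f² + N·c·f − N·c·H = 0 ⇒ f = (−N·c + √((N·c)² + 4·N·c·H))/2 = (−0.22 + √1786.4)/2 ≈ 21.023 mm ≈ 21.0 mm.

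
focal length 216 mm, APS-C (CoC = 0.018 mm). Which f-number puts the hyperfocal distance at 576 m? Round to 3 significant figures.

f/4.50

Rearrange H = f²/(N·c) + f for N: N = f² / ((H − f)·c).
N = 216² / ((576000 − 216) × 0.018) = 46656 / 10364 ≈ 4.50.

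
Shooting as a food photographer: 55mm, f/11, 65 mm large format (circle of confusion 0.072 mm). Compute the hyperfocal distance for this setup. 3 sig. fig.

Hyperfocal distance H = f²/(N·c) + f = 55²/(11 × 0.072) + 55 = 3025/0.792 + 55 ≈ 3874.4 mm ≈ 3.87 m.

3.87 m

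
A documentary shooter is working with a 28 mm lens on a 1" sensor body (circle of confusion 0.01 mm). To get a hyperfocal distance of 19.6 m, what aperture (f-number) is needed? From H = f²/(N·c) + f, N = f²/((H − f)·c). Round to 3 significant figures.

f/4.01

Rearrange H = f²/(N·c) + f for N: N = f² / ((H − f)·c).
N = 28² / ((19600 − 28) × 0.01) = 784 / 195.7 ≈ 4.01.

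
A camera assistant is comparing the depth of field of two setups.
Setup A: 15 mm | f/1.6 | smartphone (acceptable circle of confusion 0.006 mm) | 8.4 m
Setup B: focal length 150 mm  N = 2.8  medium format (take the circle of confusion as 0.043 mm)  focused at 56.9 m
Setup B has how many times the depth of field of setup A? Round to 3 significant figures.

Setup A: H = 15²/(1.6×0.006) + 15 ≈ 23452.5 mm; DoF = Df − Dn = 13079.2 − 6186.7 ≈ 6892.5 mm.
Setup B: H = 150²/(2.8×0.043) + 150 ≈ 187027.1 mm; DoF = Df − Dn = 81715 − 43646 ≈ 38069 mm.
Ratio = 38069 / 6892.5 ≈ 5.52.

5.52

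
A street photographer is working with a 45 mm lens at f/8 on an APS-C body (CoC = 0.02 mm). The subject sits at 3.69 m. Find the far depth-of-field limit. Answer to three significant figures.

Hyperfocal distance H = f²/(N·c) + f = 45²/(8 × 0.02) + 45 = 2025/0.16 + 45 ≈ 12701.2 mm ≈ 12.70 m.
Far limit Df = s·(H − f)/(H − s) = 3690 × (12701.2 − 45) / (12701.2 − 3690) = 3690 × 12656.2 / 9011.2 ≈ 5182.6 mm ≈ 5.18 m.

5.18 m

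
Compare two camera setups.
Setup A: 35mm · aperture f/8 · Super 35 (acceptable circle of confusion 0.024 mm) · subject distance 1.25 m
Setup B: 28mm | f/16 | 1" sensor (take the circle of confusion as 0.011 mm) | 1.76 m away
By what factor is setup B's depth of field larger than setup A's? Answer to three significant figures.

3.26

Setup A: H = 35²/(8×0.024) + 35 ≈ 6415.2 mm; DoF = Df − Dn = 1544.03 − 1050.04 ≈ 493.99 mm.
Setup B: H = 28²/(16×0.011) + 28 ≈ 4482.5 mm; DoF = Df − Dn = 2879.7 − 1267.3 ≈ 1612.4 mm.
Ratio = 1612.4 / 493.99 ≈ 3.26.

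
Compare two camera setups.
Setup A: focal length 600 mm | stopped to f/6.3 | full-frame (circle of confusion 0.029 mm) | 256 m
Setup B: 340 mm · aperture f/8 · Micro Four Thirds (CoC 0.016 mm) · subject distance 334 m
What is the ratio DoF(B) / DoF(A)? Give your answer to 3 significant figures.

Setup A: H = 600²/(6.3×0.029) + 600 ≈ 1971043.3 mm; DoF = Df − Dn = 294123 − 226626 ≈ 67497 mm.
Setup B: H = 340²/(8×0.016) + 340 ≈ 903465.0 mm; DoF = Df − Dn = 529697 − 243893 ≈ 285804 mm.
Ratio = 285804 / 67497 ≈ 4.23.

4.23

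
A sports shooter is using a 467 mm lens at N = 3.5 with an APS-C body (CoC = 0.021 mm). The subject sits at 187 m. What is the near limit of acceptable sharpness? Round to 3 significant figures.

Hyperfocal distance H = f²/(N·c) + f = 467²/(3.5 × 0.021) + 467 = 218089/0.0735 + 467 ≈ 2967664.3 mm ≈ 2968 m.
Near limit Dn = s·(H − f)/(H + s − 2f) = 187000 × (2967664.3 − 467) / (2967664.3 + 187000 − 2 × 467) = 187000 × 2967197.3 / 3153730.3 ≈ 175940 mm ≈ 176 m.

176 m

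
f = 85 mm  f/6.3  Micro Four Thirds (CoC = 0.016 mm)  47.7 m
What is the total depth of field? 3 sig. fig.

Hyperfocal distance H = f²/(N·c) + f = 85²/(6.3 × 0.016) + 85 = 7225/0.1008 + 85 ≈ 71761.6 mm ≈ 71.76 m.
Near limit Dn = s·(H − f)/(H + s − 2f) = 47700 × (71761.6 − 85) / (71761.6 + 47700 − 2 × 85) = 47700 × 71676.6 / 119291.6 ≈ 28661 mm.
Far limit Df = s·(H − f)/(H − s) = 47700 × (71761.6 − 85) / (71761.6 − 47700) = 47700 × 71676.6 / 24061.6 ≈ 142093 mm.
Depth of field = Df − Dn = 142093 − 28661 ≈ 113432 mm ≈ 113 m.

113 m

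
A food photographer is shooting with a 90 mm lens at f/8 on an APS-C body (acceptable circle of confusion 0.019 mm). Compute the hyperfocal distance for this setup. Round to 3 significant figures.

Hyperfocal distance H = f²/(N·c) + f = 90²/(8 × 0.019) + 90 = 8100/0.152 + 90 ≈ 53379.5 mm ≈ 53.4 m.

53.4 m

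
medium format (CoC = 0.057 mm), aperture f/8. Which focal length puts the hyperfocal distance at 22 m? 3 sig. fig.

From H = f²/(N·c) + f, with f ≪ H: f ≈ √(H·N·c) = √(22000 × 8 × 0.057) = √10032 ≈ 100.2 mm.
Exact: f² + N·c·f − N·c·H = 0 ⇒ f = (−N·c + √((N·c)² + 4·N·c·H))/2 = (−0.456 + √40128)/2 ≈ 99.932 mm ≈ 99.9 mm.

99.9 mm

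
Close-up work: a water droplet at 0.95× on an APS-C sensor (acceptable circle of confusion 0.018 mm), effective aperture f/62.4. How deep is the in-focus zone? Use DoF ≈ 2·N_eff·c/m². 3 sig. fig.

2.49 mm

At magnification m, DoF ≈ 2·N_eff·c/m² = 2 × 62.4 × 0.018 / 0.95² = 2.246 / 0.9025 ≈ 2.49 mm.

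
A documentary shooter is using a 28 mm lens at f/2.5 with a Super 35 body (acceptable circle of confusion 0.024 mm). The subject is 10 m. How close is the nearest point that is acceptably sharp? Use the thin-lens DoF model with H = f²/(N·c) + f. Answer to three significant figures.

5.67 m

Hyperfocal distance H = f²/(N·c) + f = 28²/(2.5 × 0.024) + 28 = 784/0.06 + 28 ≈ 13094.7 mm ≈ 13.09 m.
Near limit Dn = s·(H − f)/(H + s − 2f) = 10000 × (13094.7 − 28) / (13094.7 + 10000 − 2 × 28) = 10000 × 13066.7 / 23038.7 ≈ 5671.6 mm ≈ 5.67 m.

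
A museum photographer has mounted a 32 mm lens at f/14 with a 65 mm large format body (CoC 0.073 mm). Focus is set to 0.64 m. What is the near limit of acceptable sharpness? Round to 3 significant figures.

398 mm

Hyperfocal distance H = f²/(N·c) + f = 32²/(14 × 0.073) + 32 = 1024/1.022 + 32 ≈ 1034.0 mm ≈ 1.034 m.
Near limit Dn = s·(H − f)/(H + s − 2f) = 640 × (1034.0 − 32) / (1034.0 + 640 − 2 × 32) = 640 × 1002.0 / 1610.0 ≈ 398.30 mm.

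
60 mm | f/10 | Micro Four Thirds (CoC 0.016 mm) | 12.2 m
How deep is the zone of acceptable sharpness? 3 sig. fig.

Hyperfocal distance H = f²/(N·c) + f = 60²/(10 × 0.016) + 60 = 3600/0.16 + 60 ≈ 22560.0 mm ≈ 22.56 m.
Near limit Dn = s·(H − f)/(H + s − 2f) = 12200 × (22560.0 − 60) / (22560.0 + 12200 − 2 × 60) = 12200 × 22500.0 / 34640.0 ≈ 7924 mm.
Far limit Df = s·(H − f)/(H − s) = 12200 × (22560.0 − 60) / (22560.0 − 12200) = 12200 × 22500.0 / 10360.0 ≈ 26496 mm.
Depth of field = Df − Dn = 26496 − 7924 ≈ 18572 mm ≈ 18.6 m.

18.6 m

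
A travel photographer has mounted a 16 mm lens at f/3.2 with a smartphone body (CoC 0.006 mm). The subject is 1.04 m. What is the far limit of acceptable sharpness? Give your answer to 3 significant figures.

Hyperfocal distance H = f²/(N·c) + f = 16²/(3.2 × 0.006) + 16 = 256/0.0192 + 16 ≈ 13349.3 mm ≈ 13.35 m.
Far limit Df = s·(H − f)/(H − s) = 1040 × (13349.3 − 16) / (13349.3 − 1040) = 1040 × 13333.3 / 12309.3 ≈ 1126.5 mm ≈ 1.13 m.

1.13 m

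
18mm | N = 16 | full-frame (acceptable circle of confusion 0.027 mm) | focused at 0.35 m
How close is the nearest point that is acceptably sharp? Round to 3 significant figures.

Hyperfocal distance H = f²/(N·c) + f = 18²/(16 × 0.027) + 18 = 324/0.432 + 18 ≈ 768.0 mm ≈ 0.768 m.
Near limit Dn = s·(H − f)/(H + s − 2f) = 350 × (768.0 − 18) / (768.0 + 350 − 2 × 18) = 350 × 750.0 / 1082.0 ≈ 242.61 mm.

243 mm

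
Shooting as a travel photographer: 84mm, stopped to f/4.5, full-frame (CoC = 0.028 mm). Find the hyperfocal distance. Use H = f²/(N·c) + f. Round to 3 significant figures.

56.1 m

Hyperfocal distance H = f²/(N·c) + f = 84²/(4.5 × 0.028) + 84 = 7056/0.126 + 84 ≈ 56084.0 mm ≈ 56.1 m.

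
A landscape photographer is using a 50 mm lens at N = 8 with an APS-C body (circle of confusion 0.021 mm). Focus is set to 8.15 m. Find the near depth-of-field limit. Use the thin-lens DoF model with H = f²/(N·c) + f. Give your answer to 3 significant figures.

Hyperfocal distance H = f²/(N·c) + f = 50²/(8 × 0.021) + 50 = 2500/0.168 + 50 ≈ 14931.0 mm ≈ 14.93 m.
Near limit Dn = s·(H − f)/(H + s − 2f) = 8150 × (14931.0 − 50) / (14931.0 + 8150 − 2 × 50) = 8150 × 14881.0 / 22981.0 ≈ 5277.4 mm ≈ 5.28 m.

5.28 m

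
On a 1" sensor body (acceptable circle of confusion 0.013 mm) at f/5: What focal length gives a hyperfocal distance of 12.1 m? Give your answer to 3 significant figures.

From H = f²/(N·c) + f, with f ≪ H: f ≈ √(H·N·c) = √(12100 × 5 × 0.013) = √786.50 ≈ 28.04 mm.
The +f correction barely moves this — solving exactly, f² + N·c·f − N·c·H = 0 ⇒ f = (−N·c + √((N·c)² + 4·N·c·H))/2 = (−0.065 + √3146.0)/2 ≈ 28.012 mm, so f ≈ 28.0 mm.

28.0 mm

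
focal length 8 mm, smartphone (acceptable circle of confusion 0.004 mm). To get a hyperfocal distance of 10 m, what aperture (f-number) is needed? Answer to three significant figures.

Rearrange H = f²/(N·c) + f for N: N = f² / ((H − f)·c).
N = 8² / ((10000 − 8) × 0.004) = 64 / 39.97 ≈ 1.60.

f/1.60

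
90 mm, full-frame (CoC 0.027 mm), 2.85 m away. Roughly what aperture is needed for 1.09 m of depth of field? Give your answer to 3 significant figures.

Write h = H − f = f²/(N·c). The thin-lens limits are Dn = s·h/(h + (s−f)) and Df = s·h/(h − (s−f)), so DoF = Df − Dn = 2·s·(s−f)·h / (h² − (s−f)²).
That is a quadratic in h: DoF·h² − 2·s·(s−f)·h − DoF·(s−f)² = 0 ⇒ h = (s−f)·(s + √(s² + DoF²)) / DoF = 2760 × (2850 + √(2850² + 1090²)) / 1090 = 2760 × (2850 + 3051.33) / 1090 ≈ 14943 mm.
Then N = f²/(c·h) = 90² / (0.027 × 14943) = 8100 / 403.46 ≈ 20.1.

f/20.1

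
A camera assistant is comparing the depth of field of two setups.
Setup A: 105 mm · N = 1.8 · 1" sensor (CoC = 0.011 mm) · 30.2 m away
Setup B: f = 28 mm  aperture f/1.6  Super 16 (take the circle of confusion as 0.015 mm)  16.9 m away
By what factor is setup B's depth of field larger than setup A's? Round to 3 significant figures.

7.27

Setup A: H = 105²/(1.8×0.011) + 105 ≈ 556923.2 mm; DoF = Df − Dn = 31925.5 − 28651.4 ≈ 3274.1 mm.
Setup B: H = 28²/(1.6×0.015) + 28 ≈ 32694.7 mm; DoF = Df − Dn = 34953 − 11144 ≈ 23809 mm.
Ratio = 23809 / 3274.1 ≈ 7.27.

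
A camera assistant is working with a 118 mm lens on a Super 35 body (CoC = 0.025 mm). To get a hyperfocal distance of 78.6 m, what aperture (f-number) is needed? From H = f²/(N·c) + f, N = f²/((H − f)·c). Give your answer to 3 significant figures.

f/7.10

Rearrange H = f²/(N·c) + f for N: N = f² / ((H − f)·c).
N = 118² / ((78600 − 118) × 0.025) = 13924 / 1962 ≈ 7.10.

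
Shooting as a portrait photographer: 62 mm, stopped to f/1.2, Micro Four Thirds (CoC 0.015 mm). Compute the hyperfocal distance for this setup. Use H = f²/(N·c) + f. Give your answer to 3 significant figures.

214 m

Hyperfocal distance H = f²/(N·c) + f = 62²/(1.2 × 0.015) + 62 = 3844/0.018 + 62 ≈ 213617.6 mm ≈ 214 m.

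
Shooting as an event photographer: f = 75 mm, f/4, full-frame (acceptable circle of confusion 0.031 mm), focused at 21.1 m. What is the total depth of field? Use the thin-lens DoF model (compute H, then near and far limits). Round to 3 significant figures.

Hyperfocal distance H = f²/(N·c) + f = 75²/(4 × 0.031) + 75 = 5625/0.124 + 75 ≈ 45437.9 mm ≈ 45.44 m.
Near limit Dn = s·(H − f)/(H + s − 2f) = 21100 × (45437.9 − 75) / (45437.9 + 21100 − 2 × 75) = 21100 × 45362.9 / 66387.9 ≈ 14418 mm.
Far limit Df = s·(H − f)/(H − s) = 21100 × (45437.9 − 75) / (45437.9 − 21100) = 21100 × 45362.9 / 24337.9 ≈ 39328 mm.
Depth of field = Df − Dn = 39328 − 14418 ≈ 24910 mm ≈ 24.9 m.

24.9 m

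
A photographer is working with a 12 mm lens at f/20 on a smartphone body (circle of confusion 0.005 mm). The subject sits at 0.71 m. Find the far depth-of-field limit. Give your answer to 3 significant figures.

Hyperfocal distance H = f²/(N·c) + f = 12²/(20 × 0.005) + 12 = 144/0.1 + 12 ≈ 1452.0 mm ≈ 1.452 m.
Far limit Df = s·(H − f)/(H − s) = 710 × (1452.0 − 12) / (1452.0 − 710) = 710 × 1440.0 / 742.0 ≈ 1377.9 mm ≈ 1.38 m.

1.38 m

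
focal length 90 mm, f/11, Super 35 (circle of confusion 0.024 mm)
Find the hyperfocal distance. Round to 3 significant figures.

Hyperfocal distance H = f²/(N·c) + f = 90²/(11 × 0.024) + 90 = 8100/0.264 + 90 ≈ 30771.8 mm ≈ 30.8 m.

30.8 m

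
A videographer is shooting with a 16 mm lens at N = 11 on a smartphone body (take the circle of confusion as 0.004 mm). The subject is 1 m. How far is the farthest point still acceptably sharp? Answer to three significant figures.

Hyperfocal distance H = f²/(N·c) + f = 16²/(11 × 0.004) + 16 = 256/0.044 + 16 ≈ 5834.2 mm ≈ 5.834 m.
Far limit Df = s·(H − f)/(H − s) = 1000 × (5834.2 − 16) / (5834.2 − 1000) = 1000 × 5818.2 / 4834.2 ≈ 1203.6 mm ≈ 1.20 m.

1.20 m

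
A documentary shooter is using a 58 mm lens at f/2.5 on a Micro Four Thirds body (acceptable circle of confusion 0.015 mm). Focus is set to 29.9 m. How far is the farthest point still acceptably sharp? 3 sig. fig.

Hyperfocal distance H = f²/(N·c) + f = 58²/(2.5 × 0.015) + 58 = 3364/0.0375 + 58 ≈ 89764.7 mm ≈ 89.76 m.
Far limit Df = s·(H − f)/(H − s) = 29900 × (89764.7 − 58) / (89764.7 − 29900) = 29900 × 89706.7 / 59864.7 ≈ 44805 mm ≈ 44.8 m.

44.8 m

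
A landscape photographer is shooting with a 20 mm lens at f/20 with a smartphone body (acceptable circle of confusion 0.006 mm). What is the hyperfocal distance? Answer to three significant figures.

Hyperfocal distance H = f²/(N·c) + f = 20²/(20 × 0.006) + 20 = 400/0.12 + 20 ≈ 3353.3 mm ≈ 3.35 m.

3.35 m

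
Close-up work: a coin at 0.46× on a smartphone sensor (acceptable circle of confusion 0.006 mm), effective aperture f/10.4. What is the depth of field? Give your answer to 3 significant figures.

At magnification m, DoF ≈ 2·N_eff·c/m² = 2 × 10.4 × 0.006 / 0.46² = 0.1248 / 0.2116 ≈ 0.59 mm.

0.590 mm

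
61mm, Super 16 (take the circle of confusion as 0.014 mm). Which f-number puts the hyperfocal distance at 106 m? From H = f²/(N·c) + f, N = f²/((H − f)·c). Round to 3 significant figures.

f/2.51

Rearrange H = f²/(N·c) + f for N: N = f² / ((H − f)·c).
N = 61² / ((106000 − 61) × 0.014) = 3721 / 1483 ≈ 2.51.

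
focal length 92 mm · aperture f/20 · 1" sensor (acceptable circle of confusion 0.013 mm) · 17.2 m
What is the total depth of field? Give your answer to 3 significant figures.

25.0 m

Hyperfocal distance H = f²/(N·c) + f = 92²/(20 × 0.013) + 92 = 8464/0.26 + 92 ≈ 32645.8 mm ≈ 32.65 m.
Near limit Dn = s·(H − f)/(H + s − 2f) = 17200 × (32645.8 − 92) / (32645.8 + 17200 − 2 × 92) = 17200 × 32553.8 / 49661.8 ≈ 11275 mm.
Far limit Df = s·(H − f)/(H − s) = 17200 × (32645.8 − 92) / (32645.8 − 17200) = 17200 × 32553.8 / 15445.8 ≈ 36251 mm.
Depth of field = Df − Dn = 36251 − 11275 ≈ 24976 mm ≈ 25.0 m.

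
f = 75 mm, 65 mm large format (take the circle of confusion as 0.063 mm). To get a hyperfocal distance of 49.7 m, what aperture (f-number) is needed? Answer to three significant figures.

Rearrange H = f²/(N·c) + f for N: N = f² / ((H − f)·c).
N = 75² / ((49700 − 75) × 0.063) = 5625 / 3126 ≈ 1.80.

f/1.80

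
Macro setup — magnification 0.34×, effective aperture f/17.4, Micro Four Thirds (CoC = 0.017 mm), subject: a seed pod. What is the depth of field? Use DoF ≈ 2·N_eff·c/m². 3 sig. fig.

At magnification m, DoF ≈ 2·N_eff·c/m² = 2 × 17.4 × 0.017 / 0.34² = 0.5916 / 0.1156 ≈ 5.12 mm.

5.12 mm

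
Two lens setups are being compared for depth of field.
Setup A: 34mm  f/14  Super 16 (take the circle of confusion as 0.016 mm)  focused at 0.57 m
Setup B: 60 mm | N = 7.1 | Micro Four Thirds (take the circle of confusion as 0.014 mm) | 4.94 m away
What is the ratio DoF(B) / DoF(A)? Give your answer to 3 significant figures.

Setup A: H = 34²/(14×0.016) + 34 ≈ 5194.7 mm; DoF = Df − Dn = 636.06 − 516.37 ≈ 119.69 mm.
Setup B: H = 60²/(7.1×0.014) + 60 ≈ 36277.3 mm; DoF = Df − Dn = 5709.3 − 4353.4 ≈ 1355.9 mm.
Ratio = 1355.9 / 119.69 ≈ 11.3.

11.3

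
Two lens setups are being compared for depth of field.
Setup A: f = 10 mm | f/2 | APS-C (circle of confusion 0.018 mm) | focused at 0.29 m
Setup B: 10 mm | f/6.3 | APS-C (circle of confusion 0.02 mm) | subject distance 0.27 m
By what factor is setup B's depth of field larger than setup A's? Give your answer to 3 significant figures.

3.36

Setup A: H = 10²/(2×0.018) + 10 ≈ 2787.8 mm; DoF = Df − Dn = 322.509 − 263.445 ≈ 59.064 mm.
Setup B: H = 10²/(6.3×0.02) + 10 ≈ 803.7 mm; DoF = Df − Dn = 401.55 − 203.37 ≈ 198.18 mm.
Ratio = 198.18 / 59.064 ≈ 3.36.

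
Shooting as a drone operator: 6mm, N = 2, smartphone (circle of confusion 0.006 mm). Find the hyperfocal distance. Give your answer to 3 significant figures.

3.01 m

Hyperfocal distance H = f²/(N·c) + f = 6²/(2 × 0.006) + 6 = 36/0.012 + 6 ≈ 3006.0 mm ≈ 3.01 m.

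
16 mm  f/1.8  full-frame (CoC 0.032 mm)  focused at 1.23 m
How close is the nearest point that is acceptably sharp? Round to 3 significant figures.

Hyperfocal distance H = f²/(N·c) + f = 16²/(1.8 × 0.032) + 16 = 256/0.0576 + 16 ≈ 4460.4 mm ≈ 4.460 m.
Near limit Dn = s·(H − f)/(H + s − 2f) = 1230 × (4460.4 − 16) / (4460.4 + 1230 − 2 × 16) = 1230 × 4444.4 / 5658.4 ≈ 966.11 mm ≈ 0.966 m.

0.966 m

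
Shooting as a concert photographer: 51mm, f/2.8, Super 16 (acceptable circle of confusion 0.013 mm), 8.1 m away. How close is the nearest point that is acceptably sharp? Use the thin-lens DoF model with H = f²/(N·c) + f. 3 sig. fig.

Hyperfocal distance H = f²/(N·c) + f = 51²/(2.8 × 0.013) + 51 = 2601/0.0364 + 51 ≈ 71507.0 mm ≈ 71.51 m.
Near limit Dn = s·(H − f)/(H + s − 2f) = 8100 × (71507.0 − 51) / (71507.0 + 8100 − 2 × 51) = 8100 × 71456.0 / 79505.0 ≈ 7280.0 mm ≈ 7.28 m.

7.28 m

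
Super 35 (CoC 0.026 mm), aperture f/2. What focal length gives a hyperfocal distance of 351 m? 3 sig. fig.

135 mm

From H = f²/(N·c) + f, with f ≪ H: f ≈ √(H·N·c) = √(351000 × 2 × 0.026) = √18252 ≈ 135.1 mm.
The +f correction barely moves this — solving exactly, f² + N·c·f − N·c·H = 0 ⇒ f = (−N·c + √((N·c)² + 4·N·c·H))/2 = (−0.052 + √73008)/2 ≈ 135.07 mm, so f ≈ 135 mm.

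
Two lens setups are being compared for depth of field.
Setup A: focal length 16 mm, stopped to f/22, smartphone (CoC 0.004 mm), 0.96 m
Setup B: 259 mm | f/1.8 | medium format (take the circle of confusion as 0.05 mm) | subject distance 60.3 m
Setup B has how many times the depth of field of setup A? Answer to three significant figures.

14.0

Setup A: H = 16²/(22×0.004) + 16 ≈ 2925.1 mm; DoF = Df − Dn = 1421.17 − 724.80 ≈ 696.37 mm.
Setup B: H = 259²/(1.8×0.05) + 259 ≈ 745603.4 mm; DoF = Df − Dn = 65583.0 − 55804.7 ≈ 9778.3 mm.
Ratio = 9778.3 / 696.37 ≈ 14.0.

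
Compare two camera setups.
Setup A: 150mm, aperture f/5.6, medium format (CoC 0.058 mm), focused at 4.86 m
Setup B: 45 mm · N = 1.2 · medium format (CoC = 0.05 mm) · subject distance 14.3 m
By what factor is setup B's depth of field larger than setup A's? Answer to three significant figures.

22.1

Setup A: H = 150²/(5.6×0.058) + 150 ≈ 69423.4 mm; DoF = Df − Dn = 5214.54 − 4550.60 ≈ 663.94 mm.
Setup B: H = 45²/(1.2×0.05) + 45 ≈ 33795.0 mm; DoF = Df − Dn = 24756 − 10054 ≈ 14702 mm.
Ratio = 14702 / 663.94 ≈ 22.1.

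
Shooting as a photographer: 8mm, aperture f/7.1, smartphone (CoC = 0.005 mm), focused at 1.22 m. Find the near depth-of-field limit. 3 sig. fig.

Hyperfocal distance H = f²/(N·c) + f = 8²/(7.1 × 0.005) + 8 = 64/0.0355 + 8 ≈ 1810.8 mm ≈ 1.811 m.
Near limit Dn = s·(H − f)/(H + s − 2f) = 1220 × (1810.8 − 8) / (1810.8 + 1220 − 2 × 8) = 1220 × 1802.8 / 3014.8 ≈ 729.54 mm ≈ 0.730 m.

0.730 m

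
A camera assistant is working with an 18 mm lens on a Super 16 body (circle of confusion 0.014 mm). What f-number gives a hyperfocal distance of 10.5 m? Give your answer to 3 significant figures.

f/2.21

Rearrange H = f²/(N·c) + f for N: N = f² / ((H − f)·c).
N = 18² / ((10500 − 18) × 0.014) = 324 / 146.7 ≈ 2.21.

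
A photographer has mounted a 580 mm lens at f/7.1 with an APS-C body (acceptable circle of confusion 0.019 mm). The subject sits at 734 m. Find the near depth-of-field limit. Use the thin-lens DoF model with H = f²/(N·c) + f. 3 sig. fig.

Hyperfocal distance H = f²/(N·c) + f = 580²/(7.1 × 0.019) + 580 = 336400/0.1349 + 580 ≈ 2494279.0 mm ≈ 2494 m.
Near limit Dn = s·(H − f)/(H + s − 2f) = 734000 × (2494279.0 − 580) / (2494279.0 + 734000 − 2 × 580) = 734000 × 2493699.0 / 3227119.0 ≈ 567185 mm ≈ 567 m.

567 m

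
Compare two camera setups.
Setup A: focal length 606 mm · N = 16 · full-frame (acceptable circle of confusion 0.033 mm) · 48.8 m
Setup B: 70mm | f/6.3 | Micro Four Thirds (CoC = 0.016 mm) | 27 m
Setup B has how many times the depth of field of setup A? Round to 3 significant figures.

6.35

Setup A: H = 606²/(16×0.033) + 606 ≈ 696128.7 mm; DoF = Df − Dn = 52433.2 − 45637.7 ≈ 6795.5 mm.
Setup B: H = 70²/(6.3×0.016) + 70 ≈ 48681.1 mm; DoF = Df − Dn = 60537 − 17375 ≈ 43162 mm.
Ratio = 43162 / 6795.5 ≈ 6.35.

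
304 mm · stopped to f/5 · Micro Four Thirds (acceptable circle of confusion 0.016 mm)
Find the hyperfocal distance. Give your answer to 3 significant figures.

Hyperfocal distance H = f²/(N·c) + f = 304²/(5 × 0.016) + 304 = 92416/0.08 + 304 ≈ 1155504.0 mm ≈ 1160 m.

1160 m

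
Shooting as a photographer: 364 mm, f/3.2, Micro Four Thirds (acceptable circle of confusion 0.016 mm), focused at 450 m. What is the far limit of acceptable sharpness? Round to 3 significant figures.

545 m

Hyperfocal distance H = f²/(N·c) + f = 364²/(3.2 × 0.016) + 364 = 132496/0.0512 + 364 ≈ 2588176.5 mm ≈ 2588 m.
Far limit Df = s·(H − f)/(H − s) = 450000 × (2588176.5 − 364) / (2588176.5 − 450000) = 450000 × 2587812.5 / 2138176.5 ≈ 544630 mm ≈ 545 m.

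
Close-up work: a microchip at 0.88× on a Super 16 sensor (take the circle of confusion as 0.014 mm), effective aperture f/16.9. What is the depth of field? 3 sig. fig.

At magnification m, DoF ≈ 2·N_eff·c/m² = 2 × 16.9 × 0.014 / 0.88² = 0.4732 / 0.7744 ≈ 0.611 mm.

0.611 mm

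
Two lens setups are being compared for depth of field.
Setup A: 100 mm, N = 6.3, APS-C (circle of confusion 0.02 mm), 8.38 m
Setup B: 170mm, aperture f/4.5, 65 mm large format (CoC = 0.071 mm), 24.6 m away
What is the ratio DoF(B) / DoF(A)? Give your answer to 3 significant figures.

Setup A: H = 100²/(6.3×0.02) + 100 ≈ 79465.1 mm; DoF = Df − Dn = 9356.1 − 7588.3 ≈ 1767.8 mm.
Setup B: H = 170²/(4.5×0.071) + 170 ≈ 90623.8 mm; DoF = Df − Dn = 33702 − 19369 ≈ 14333 mm.
Ratio = 14333 / 1767.8 ≈ 8.11.

8.11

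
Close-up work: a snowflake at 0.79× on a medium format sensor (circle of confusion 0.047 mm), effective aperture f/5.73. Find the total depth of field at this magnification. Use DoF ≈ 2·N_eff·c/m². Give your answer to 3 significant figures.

0.863 mm

At magnification m, DoF ≈ 2·N_eff·c/m² = 2 × 5.73 × 0.047 / 0.79² = 0.5386 / 0.6241 ≈ 0.863 mm.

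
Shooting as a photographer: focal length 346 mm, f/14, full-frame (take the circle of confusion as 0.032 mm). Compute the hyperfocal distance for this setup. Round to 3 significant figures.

Hyperfocal distance H = f²/(N·c) + f = 346²/(14 × 0.032) + 346 = 119716/0.448 + 346 ≈ 267569.2 mm ≈ 268 m.

268 m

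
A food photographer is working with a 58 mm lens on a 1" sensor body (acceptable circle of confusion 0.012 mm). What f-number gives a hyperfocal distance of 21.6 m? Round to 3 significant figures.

Rearrange H = f²/(N·c) + f for N: N = f² / ((H − f)·c).
N = 58² / ((21600 − 58) × 0.012) = 3364 / 258.5 ≈ 13.

f/13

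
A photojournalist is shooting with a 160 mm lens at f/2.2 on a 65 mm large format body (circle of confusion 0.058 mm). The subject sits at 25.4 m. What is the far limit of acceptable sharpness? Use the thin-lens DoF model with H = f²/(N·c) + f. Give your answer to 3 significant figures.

29.1 m

Hyperfocal distance H = f²/(N·c) + f = 160²/(2.2 × 0.058) + 160 = 25600/0.1276 + 160 ≈ 200787.0 mm ≈ 200.8 m.
Far limit Df = s·(H − f)/(H − s) = 25400 × (200787.0 − 160) / (200787.0 − 25400) = 25400 × 200627.0 / 175387.0 ≈ 29055 mm ≈ 29.1 m.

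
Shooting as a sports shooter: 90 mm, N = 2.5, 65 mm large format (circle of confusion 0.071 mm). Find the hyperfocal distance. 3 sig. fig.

Hyperfocal distance H = f²/(N·c) + f = 90²/(2.5 × 0.071) + 90 = 8100/0.1775 + 90 ≈ 45723.8 mm ≈ 45.7 m.

45.7 m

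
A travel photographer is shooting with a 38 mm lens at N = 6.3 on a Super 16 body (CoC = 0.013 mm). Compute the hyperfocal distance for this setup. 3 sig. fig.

17.7 m

Hyperfocal distance H = f²/(N·c) + f = 38²/(6.3 × 0.013) + 38 = 1444/0.0819 + 38 ≈ 17669.3 mm ≈ 17.7 m.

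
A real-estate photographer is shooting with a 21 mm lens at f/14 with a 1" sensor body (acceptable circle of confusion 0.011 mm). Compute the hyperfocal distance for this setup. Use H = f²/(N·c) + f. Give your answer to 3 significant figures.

2.88 m

Hyperfocal distance H = f²/(N·c) + f = 21²/(14 × 0.011) + 21 = 441/0.154 + 21 ≈ 2884.6 mm ≈ 2.88 m.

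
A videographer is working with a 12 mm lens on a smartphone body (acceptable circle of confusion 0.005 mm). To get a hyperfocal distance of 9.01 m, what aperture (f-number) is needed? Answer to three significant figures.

f/3.20

Rearrange H = f²/(N·c) + f for N: N = f² / ((H − f)·c).
N = 12² / ((9010 − 12) × 0.005) = 144 / 44.99 ≈ 3.20.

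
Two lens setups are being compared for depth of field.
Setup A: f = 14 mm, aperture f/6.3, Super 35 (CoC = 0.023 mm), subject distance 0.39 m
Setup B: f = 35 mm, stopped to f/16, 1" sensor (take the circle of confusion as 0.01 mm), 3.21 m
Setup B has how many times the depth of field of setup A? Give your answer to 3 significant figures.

Setup A: H = 14²/(6.3×0.023) + 14 ≈ 1366.7 mm; DoF = Df − Dn = 540.14 − 305.17 ≈ 234.97 mm.
Setup B: H = 35²/(16×0.01) + 35 ≈ 7691.2 mm; DoF = Df − Dn = 5484.3 − 2269.0 ≈ 3215.3 mm.
Ratio = 3215.3 / 234.97 ≈ 13.7.

13.7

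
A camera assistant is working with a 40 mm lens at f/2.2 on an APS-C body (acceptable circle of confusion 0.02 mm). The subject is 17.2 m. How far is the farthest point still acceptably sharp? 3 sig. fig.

32.6 m

Hyperfocal distance H = f²/(N·c) + f = 40²/(2.2 × 0.02) + 40 = 1600/0.044 + 40 ≈ 36403.6 mm ≈ 36.40 m.
Far limit Df = s·(H − f)/(H − s) = 17200 × (36403.6 − 40) / (36403.6 − 17200) = 17200 × 36363.6 / 19203.6 ≈ 32570 mm ≈ 32.6 m.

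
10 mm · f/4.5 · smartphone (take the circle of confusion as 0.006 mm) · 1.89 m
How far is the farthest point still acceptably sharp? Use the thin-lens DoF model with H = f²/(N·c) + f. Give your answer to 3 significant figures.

Hyperfocal distance H = f²/(N·c) + f = 10²/(4.5 × 0.006) + 10 = 100/0.027 + 10 ≈ 3713.7 mm ≈ 3.714 m.
Far limit Df = s·(H − f)/(H − s) = 1890 × (3713.7 − 10) / (3713.7 − 1890) = 1890 × 3703.7 / 1823.7 ≈ 3838.3 mm ≈ 3.84 m.

3.84 m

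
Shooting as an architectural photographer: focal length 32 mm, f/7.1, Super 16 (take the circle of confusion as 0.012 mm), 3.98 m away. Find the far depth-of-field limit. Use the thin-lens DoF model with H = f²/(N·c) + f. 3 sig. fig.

Hyperfocal distance H = f²/(N·c) + f = 32²/(7.1 × 0.012) + 32 = 1024/0.0852 + 32 ≈ 12050.8 mm ≈ 12.05 m.
Far limit Df = s·(H − f)/(H − s) = 3980 × (12050.8 − 32) / (12050.8 − 3980) = 3980 × 12018.8 / 8070.8 ≈ 5926.9 mm ≈ 5.93 m.

5.93 m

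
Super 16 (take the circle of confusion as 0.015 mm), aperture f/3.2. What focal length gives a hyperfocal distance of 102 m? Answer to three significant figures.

69.9 mm

From H = f²/(N·c) + f, with f ≪ H: f ≈ √(H·N·c) = √(102000 × 3.2 × 0.015) = √4896.0 ≈ 69.97 mm.
Exact: f² + N·c·f − N·c·H = 0 ⇒ f = (−N·c + √((N·c)² + 4·N·c·H))/2 = (−0.048 + √19584)/2 ≈ 69.947 mm ≈ 69.9 mm.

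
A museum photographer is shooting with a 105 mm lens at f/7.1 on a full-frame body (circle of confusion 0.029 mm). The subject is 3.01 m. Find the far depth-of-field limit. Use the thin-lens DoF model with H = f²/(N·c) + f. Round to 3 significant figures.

3.18 m

Hyperfocal distance H = f²/(N·c) + f = 105²/(7.1 × 0.029) + 105 = 11025/0.2059 + 105 ≈ 53650.4 mm ≈ 53.65 m.
Far limit Df = s·(H − f)/(H − s) = 3010 × (53650.4 − 105) / (53650.4 − 3010) = 3010 × 53545.4 / 50640.4 ≈ 3182.7 mm ≈ 3.18 m.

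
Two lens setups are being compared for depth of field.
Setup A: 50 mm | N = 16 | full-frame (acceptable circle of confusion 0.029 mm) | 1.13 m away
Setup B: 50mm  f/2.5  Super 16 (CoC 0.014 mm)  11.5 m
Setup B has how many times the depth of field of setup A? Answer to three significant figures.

8.02

Setup A: H = 50²/(16×0.029) + 50 ≈ 5437.9 mm; DoF = Df − Dn = 1413.29 − 941.32 ≈ 471.97 mm.
Setup B: H = 50²/(2.5×0.014) + 50 ≈ 71478.6 mm; DoF = Df − Dn = 13695.4 − 9911.2 ≈ 3784.2 mm.
Ratio = 3784.2 / 471.97 ≈ 8.02.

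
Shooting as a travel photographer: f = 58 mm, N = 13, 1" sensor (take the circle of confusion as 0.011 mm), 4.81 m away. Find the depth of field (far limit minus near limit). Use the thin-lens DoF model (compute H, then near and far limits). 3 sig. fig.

2.03 m

Hyperfocal distance H = f²/(N·c) + f = 58²/(13 × 0.011) + 58 = 3364/0.143 + 58 ≈ 23582.5 mm ≈ 23.58 m.
Near limit Dn = s·(H − f)/(H + s − 2f) = 4810 × (23582.5 − 58) / (23582.5 + 4810 − 2 × 58) = 4810 × 23524.5 / 28276.5 ≈ 4001.7 mm.
Far limit Df = s·(H − f)/(H − s) = 4810 × (23582.5 − 58) / (23582.5 − 4810) = 4810 × 23524.5 / 18772.5 ≈ 6027.6 mm.
Depth of field = Df − Dn = 6027.6 − 4001.7 ≈ 2025.9 mm ≈ 2.03 m.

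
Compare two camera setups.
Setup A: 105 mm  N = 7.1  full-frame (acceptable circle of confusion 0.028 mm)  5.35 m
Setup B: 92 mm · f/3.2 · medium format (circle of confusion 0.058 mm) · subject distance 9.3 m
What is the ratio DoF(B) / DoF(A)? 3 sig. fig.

Setup A: H = 105²/(7.1×0.028) + 105 ≈ 55562.7 mm; DoF = Df − Dn = 5908.8 − 4887.7 ≈ 1021.1 mm.
Setup B: H = 92²/(3.2×0.058) + 92 ≈ 45695.4 mm; DoF = Df − Dn = 11652.9 − 7737.7 ≈ 3915.2 mm.
Ratio = 3915.2 / 1021.1 ≈ 3.83.

3.83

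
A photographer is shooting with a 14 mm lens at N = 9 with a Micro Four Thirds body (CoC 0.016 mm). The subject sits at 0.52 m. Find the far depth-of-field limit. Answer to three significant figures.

Hyperfocal distance H = f²/(N·c) + f = 14²/(9 × 0.016) + 14 = 196/0.144 + 14 ≈ 1375.1 mm ≈ 1.375 m.
Far limit Df = s·(H − f)/(H − s) = 520 × (1375.1 − 14) / (1375.1 − 520) = 520 × 1361.1 / 855.1 ≈ 827.70 mm ≈ 0.828 m.

0.828 m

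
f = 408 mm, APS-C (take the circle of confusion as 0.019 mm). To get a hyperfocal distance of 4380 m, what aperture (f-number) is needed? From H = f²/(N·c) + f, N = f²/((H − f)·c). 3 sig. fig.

Rearrange H = f²/(N·c) + f for N: N = f² / ((H − f)·c).
N = 408² / ((4380000 − 408) × 0.019) = 166464 / 83212 ≈ 2.00.

f/2.00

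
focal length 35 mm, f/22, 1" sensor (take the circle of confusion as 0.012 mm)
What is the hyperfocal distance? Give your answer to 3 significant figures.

4.68 m

Hyperfocal distance H = f²/(N·c) + f = 35²/(22 × 0.012) + 35 = 1225/0.264 + 35 ≈ 4675.2 mm ≈ 4.68 m.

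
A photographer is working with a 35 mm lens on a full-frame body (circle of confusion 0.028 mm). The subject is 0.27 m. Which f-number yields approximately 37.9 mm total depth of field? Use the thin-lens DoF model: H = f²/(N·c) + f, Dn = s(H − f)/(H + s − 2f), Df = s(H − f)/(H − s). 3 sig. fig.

Write h = H − f = f²/(N·c). The thin-lens limits are Dn = s·h/(h + (s−f)) and Df = s·h/(h − (s−f)), so DoF = Df − Dn = 2·s·(s−f)·h / (h² − (s−f)²).
That is a quadratic in h: DoF·h² − 2·s·(s−f)·h − DoF·(s−f)² = 0 ⇒ h = (s−f)·(s + √(s² + DoF²)) / DoF = 235 × (270 + √(270² + 37.9²)) / 37.9 = 235 × (270 + 272.647) / 37.9 ≈ 3364.7 mm.
Then N = f²/(c·h) = 35² / (0.028 × 3364.7) = 1225 / 94.212 ≈ 13.

f/13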